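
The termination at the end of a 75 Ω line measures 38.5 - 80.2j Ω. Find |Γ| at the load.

|Γ| ≈ 0.634

Γ = (Z_L − Z_0)/(Z_L + Z_0) = (-36.5 − j80.2)/(113.5 − j80.2)
|Γ| = 88.1/139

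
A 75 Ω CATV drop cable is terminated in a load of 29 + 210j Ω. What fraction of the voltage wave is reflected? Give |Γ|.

Γ = (Z_L − Z_0)/(Z_L + Z_0) = (-46 + j210)/(104 + j210)
|Γ| = 215/234

|Γ| ≈ 0.917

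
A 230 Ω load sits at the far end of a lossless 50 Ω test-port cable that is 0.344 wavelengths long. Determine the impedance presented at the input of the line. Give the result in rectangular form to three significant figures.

βl = 2π × 0.344 = 124°
tan(βl) = tan(124°) = -1.49
Z_in = Z_0·(Z_L + jZ_0·tanβl)/(Z_0 + jZ_L·tanβl)
     = 50·(230 − j74.6)/(50 − j343)

Z_in ≈ 15.4 + j31.3 Ω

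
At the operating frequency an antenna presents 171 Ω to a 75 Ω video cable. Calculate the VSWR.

VSWR ≈ 2.28

For a purely resistive load, VSWR = R_L/Z_0 or Z_0/R_L (whichever > 1) = 171/75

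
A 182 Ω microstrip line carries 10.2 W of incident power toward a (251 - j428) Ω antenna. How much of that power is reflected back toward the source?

|Γ| = |(69 − j428)/(433 − j428)| = 0.712
|Γ|² = 0.507
P_refl = |Γ|²·P_inc = 5.17 W, P_del = (1 − |Γ|²)·P_inc = 5.03 W

P_reflected ≈ 5.17 W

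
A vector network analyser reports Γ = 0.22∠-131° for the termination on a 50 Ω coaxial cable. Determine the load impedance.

Z_L = Z_0·(1 + Γ)/(1 − Γ) = 50·(0.856 − j0.166)/(1.14 + j0.166)

Z_L ≈ 35.6 − j12.4 Ω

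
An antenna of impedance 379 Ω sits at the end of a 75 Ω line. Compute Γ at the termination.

Γ = 0.67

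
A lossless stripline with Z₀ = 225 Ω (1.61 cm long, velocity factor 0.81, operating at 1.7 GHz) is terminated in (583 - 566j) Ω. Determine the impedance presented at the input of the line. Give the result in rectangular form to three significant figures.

λ = v/f = 0.81·c / 1.7 GHz = 0.143 m
βl = 2π·l/λ = 2π × 0.113 = 40.5°
tan(βl) = tan(40.5°) = 0.856
Z_in = Z_0·(Z_L + jZ_0·tanβl)/(Z_0 + jZ_L·tanβl)
     = 225·(583 − j374)/(709 + j499)

Z_in ≈ 68 − j166 Ω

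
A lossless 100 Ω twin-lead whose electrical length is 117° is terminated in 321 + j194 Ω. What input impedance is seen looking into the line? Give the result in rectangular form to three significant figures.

tan(βl) = tan(117°) = -1.96
Z_in = Z_0·(Z_L + jZ_0·tanβl)/(Z_0 + jZ_L·tanβl)
     = 100·(321 − j2.26)/(481 − j630)

Z_in ≈ 24.8 + j32 Ω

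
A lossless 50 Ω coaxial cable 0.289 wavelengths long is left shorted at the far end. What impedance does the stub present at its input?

βl = 2π × 0.289 = 104°
tan(βl) = -4
For a shorted stub, Z_in = jZ_0·tan(βl)

Z_in ≈ −j200 Ω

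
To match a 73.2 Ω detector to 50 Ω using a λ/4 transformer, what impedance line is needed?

Z_qwt = √(Z_0·R_L) = √(50 × 73.2) = √3660

Z_qwt ≈ 60.5 Ω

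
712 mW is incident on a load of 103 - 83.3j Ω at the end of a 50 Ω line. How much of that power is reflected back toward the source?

|Γ| = |(53 − j83.3)/(153 − j83.3)| = 0.567
|Γ|² = 0.321
P_refl = |Γ|²·P_inc = 229 mW, P_del = (1 − |Γ|²)·P_inc = 483 mW

P_reflected ≈ 229 mW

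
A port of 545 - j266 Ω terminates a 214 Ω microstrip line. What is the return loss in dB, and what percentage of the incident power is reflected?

RL ≈ 5.55 dB; 27.9% of incident power reflected

Γ = (331 − j266)/(759 − j266), |Γ| = 0.528
RL = −20·log₁₀(0.528) = 5.55 dB
P_refl/P_inc = |Γ|² = 0.279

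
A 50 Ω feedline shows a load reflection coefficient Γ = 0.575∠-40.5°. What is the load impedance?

Z_L = Z_0·(1 + Γ)/(1 − Γ) = 50·(1.44 − j0.373)/(0.563 + j0.373)

Z_L ≈ 73.4 − j81.9 Ω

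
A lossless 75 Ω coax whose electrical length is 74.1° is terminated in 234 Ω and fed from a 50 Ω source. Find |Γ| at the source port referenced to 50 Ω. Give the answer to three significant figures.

tan(βl) = 3.51
Z_in = Z_0·(Z_L + jZ_0·tanβl)/(Z_0 + jZ_L·tanβl) = 25.8 − j19 Ω
Γ_s = (Z_in − Z_s)/(Z_in + Z_s) = (-24.2 − j19)/(75.8 − j19), |Γ_s| = 0.394

|Γ| ≈ 0.394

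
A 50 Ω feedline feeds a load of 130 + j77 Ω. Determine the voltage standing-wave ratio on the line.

VSWR ≈ 3.62

Γ = (Z_L − Z_0)/(Z_L + Z_0) = (80 + j77)/(180 + j77)
|Γ| = 111/196 = 0.567
VSWR = (1 + |Γ|)/(1 − |Γ|) = 1.57/0.433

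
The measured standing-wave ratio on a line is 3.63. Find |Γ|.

|Γ| ≈ 0.568

|Γ| = (S − 1)/(S + 1) = (3.63 − 1)/(3.63 + 1) = 2.63/4.63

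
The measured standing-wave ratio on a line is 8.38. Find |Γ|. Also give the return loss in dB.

|Γ| ≈ 0.787; return loss ≈ 2.08 dB

|Γ| = (S − 1)/(S + 1) = (8.38 − 1)/(8.38 + 1) = 7.38/9.38
RL = −20·log₁₀|Γ| = −20·log₁₀(0.787)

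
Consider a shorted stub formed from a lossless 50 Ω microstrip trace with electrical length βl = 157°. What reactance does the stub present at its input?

tan(βl) = -0.424
For a shorted stub, Z_in = jZ_0·tan(βl)

X_in ≈ -21.2 Ω (capacitive)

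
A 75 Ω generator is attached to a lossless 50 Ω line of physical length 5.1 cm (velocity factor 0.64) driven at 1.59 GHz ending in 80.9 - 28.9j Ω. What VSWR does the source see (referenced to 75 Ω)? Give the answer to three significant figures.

λ = v/f = 0.64·c / 1.59 GHz = 0.121 m
βl = 2π·l/λ = 2π × 0.422 = 152°
tan(βl) = -0.531
Z_in = Z_0·(Z_L + jZ_0·tanβl)/(Z_0 + jZ_L·tanβl) = 85.1 + j25.5 Ω
Γ_s = (Z_in − Z_s)/(Z_in + Z_s) = (10.1 + j25.5)/(160 + j25.5), |Γ_s| = 0.169
VSWR = (1 + |Γ_s|)/(1 − |Γ_s|)

VSWR ≈ 1.41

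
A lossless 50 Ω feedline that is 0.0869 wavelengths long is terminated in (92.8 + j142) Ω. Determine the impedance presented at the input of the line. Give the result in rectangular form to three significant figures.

Z_in ≈ 70.7 − j128 Ω

βl = 2π × 0.0869 = 31.3°
tan(βl) = tan(31.3°) = 0.608
Z_in = Z_0·(Z_L + jZ_0·tanβl)/(Z_0 + jZ_L·tanβl)
     = 50·(92.8 + j172)/(-36.3 + j56.4)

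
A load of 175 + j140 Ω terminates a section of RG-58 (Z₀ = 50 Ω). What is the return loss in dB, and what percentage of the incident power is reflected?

Γ = (125 + j140)/(225 + j140), |Γ| = 0.708
RL = −20·log₁₀(0.708) = 3 dB
P_refl/P_inc = |Γ|² = 0.502

RL ≈ 3 dB; 50.2% of incident power reflected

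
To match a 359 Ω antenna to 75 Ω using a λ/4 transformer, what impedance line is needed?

Z_qwt ≈ 164 Ω

Z_qwt = √(Z_0·R_L) = √(75 × 359) = √26920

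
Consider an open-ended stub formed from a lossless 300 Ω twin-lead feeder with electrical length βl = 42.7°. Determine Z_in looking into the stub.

tan(βl) = 0.923
For an open-ended stub, Z_in = −jZ_0·cot(βl) = −jZ_0/tan(βl)

Z_in ≈ −j325 Ω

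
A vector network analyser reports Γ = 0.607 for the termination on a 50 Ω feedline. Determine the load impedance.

Z_L ≈ 204 Ω

Z_L = Z_0·(1 + Γ)/(1 − Γ) = 50·(1.61)/(0.393)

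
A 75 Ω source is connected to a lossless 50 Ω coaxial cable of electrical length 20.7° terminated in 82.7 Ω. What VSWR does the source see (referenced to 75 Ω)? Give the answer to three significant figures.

VSWR ≈ 1.41

tan(βl) = 0.378
Z_in = Z_0·(Z_L + jZ_0·tanβl)/(Z_0 + jZ_L·tanβl) = 68 − j23.6 Ω
Γ_s = (Z_in − Z_s)/(Z_in + Z_s) = (-7.04 − j23.6)/(143 − j23.6), |Γ_s| = 0.17
VSWR = (1 + |Γ_s|)/(1 − |Γ_s|)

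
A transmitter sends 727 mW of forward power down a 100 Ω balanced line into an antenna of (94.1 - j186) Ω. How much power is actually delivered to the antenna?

P_delivered ≈ 379 mW

|Γ| = |(-5.9 − j186)/(194.1 − j186)| = 0.692
|Γ|² = 0.479
P_refl = |Γ|²·P_inc = 348 mW, P_del = (1 − |Γ|²)·P_inc = 379 mW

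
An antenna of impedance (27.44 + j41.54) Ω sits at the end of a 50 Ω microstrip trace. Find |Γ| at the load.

Γ = (Z_L − Z_0)/(Z_L + Z_0) = (-22.56 + j41.54)/(77.44 + j41.54)
|Γ| = 47.3/87.9

|Γ| ≈ 0.538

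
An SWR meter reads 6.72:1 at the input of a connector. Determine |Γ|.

|Γ| ≈ 0.741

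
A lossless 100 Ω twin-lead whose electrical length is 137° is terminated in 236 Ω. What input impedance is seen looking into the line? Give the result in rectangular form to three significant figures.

Z_in ≈ 75.5 + j72.9 Ω

tan(βl) = tan(137°) = -0.933
Z_in = Z_0·(Z_L + jZ_0·tanβl)/(Z_0 + jZ_L·tanβl)
     = 100·(236 − j93.3)/(100 − j220)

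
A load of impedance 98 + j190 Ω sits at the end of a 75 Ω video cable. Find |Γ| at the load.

Γ = (Z_L − Z_0)/(Z_L + Z_0) = (23 + j190)/(173 + j190)
|Γ| = 191/257

|Γ| ≈ 0.745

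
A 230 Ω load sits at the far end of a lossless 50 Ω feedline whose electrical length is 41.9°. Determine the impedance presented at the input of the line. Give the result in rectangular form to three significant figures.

tan(βl) = tan(41.9°) = 0.897
Z_in = Z_0·(Z_L + jZ_0·tanβl)/(Z_0 + jZ_L·tanβl)
     = 50·(230 + j44.9)/(50 + j206)

Z_in ≈ 23 − j50.1 Ω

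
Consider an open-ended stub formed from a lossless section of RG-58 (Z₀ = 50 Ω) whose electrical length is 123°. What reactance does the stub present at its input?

tan(βl) = -1.54
For an open-ended stub, Z_in = −jZ_0·cot(βl) = −jZ_0/tan(βl)

X_in ≈ 32.5 Ω (inductive)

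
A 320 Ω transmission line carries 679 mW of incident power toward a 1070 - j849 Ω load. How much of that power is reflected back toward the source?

P_reflected ≈ 328 mW

|Γ| = |(750 − j849)/(1390 − j849)| = 0.696
|Γ|² = 0.484
P_refl = |Γ|²·P_inc = 328 mW, P_del = (1 − |Γ|²)·P_inc = 351 mW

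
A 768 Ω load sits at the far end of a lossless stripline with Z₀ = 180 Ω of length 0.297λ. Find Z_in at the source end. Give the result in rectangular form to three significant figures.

βl = 2π × 0.297 = 107°
tan(βl) = tan(107°) = -3.29
Z_in = Z_0·(Z_L + jZ_0·tanβl)/(Z_0 + jZ_L·tanβl)
     = 180·(768 − j592)/(180 − j2520)

Z_in ≈ 45.9 + j51.5 Ω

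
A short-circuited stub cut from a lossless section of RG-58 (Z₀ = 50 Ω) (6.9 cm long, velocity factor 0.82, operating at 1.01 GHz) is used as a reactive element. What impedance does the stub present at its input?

λ = v/f = 0.82·c / 1.01 GHz = 0.244 m
βl = 2π·l/λ = 2π × 0.283 = 102°
tan(βl) = -4.71
For a short-circuited stub, Z_in = jZ_0·tan(βl)

Z_in ≈ −j236 Ω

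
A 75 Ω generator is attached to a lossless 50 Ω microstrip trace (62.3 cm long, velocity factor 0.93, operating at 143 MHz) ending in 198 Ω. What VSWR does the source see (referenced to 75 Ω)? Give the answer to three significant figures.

λ = v/f = 0.93·c / 143 MHz = 1.95 m
βl = 2π·l/λ = 2π × 0.319 = 115°
tan(βl) = -2.15
Z_in = Z_0·(Z_L + jZ_0·tanβl)/(Z_0 + jZ_L·tanβl) = 15.2 + j21.5 Ω
Γ_s = (Z_in − Z_s)/(Z_in + Z_s) = (-59.8 + j21.5)/(90.2 + j21.5), |Γ_s| = 0.686
VSWR = (1 + |Γ_s|)/(1 − |Γ_s|)

VSWR ≈ 5.37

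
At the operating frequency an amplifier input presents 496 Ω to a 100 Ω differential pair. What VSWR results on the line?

For a purely resistive load, VSWR = R_L/Z_0 or Z_0/R_L (whichever > 1) = 496/100

VSWR ≈ 4.96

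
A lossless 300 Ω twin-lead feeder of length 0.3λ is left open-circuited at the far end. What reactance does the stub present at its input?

X_in ≈ 97.5 Ω (inductive)

βl = 2π × 0.3 = 108°
tan(βl) = -3.08
For an open-circuited stub, Z_in = −jZ_0·cot(βl) = −jZ_0/tan(βl)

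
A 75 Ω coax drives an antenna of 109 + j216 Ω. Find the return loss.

RL ≈ 2.26 dB

Γ = (34 + j216)/(184 + j216), |Γ| = 0.771
RL = −20·log₁₀|Γ| = −20·log₁₀(0.771)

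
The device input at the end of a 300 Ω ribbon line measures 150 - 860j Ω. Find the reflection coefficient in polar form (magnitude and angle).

Γ = (Z_L − Z_0)/(Z_L + Z_0) = (-150 − j860)/(450 − j860)
|Γ| = 873/971 = 0.899

Γ ≈ 0.899 ∠ -37.5°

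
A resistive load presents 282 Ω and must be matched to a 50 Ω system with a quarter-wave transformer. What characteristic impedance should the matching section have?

Z_qwt = √(Z_0·R_L) = √(50 × 282) = √14100

Z_qwt ≈ 119 Ω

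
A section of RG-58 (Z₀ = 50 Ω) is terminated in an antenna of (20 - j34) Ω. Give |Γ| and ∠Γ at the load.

Γ ≈ 0.583 ∠ -106°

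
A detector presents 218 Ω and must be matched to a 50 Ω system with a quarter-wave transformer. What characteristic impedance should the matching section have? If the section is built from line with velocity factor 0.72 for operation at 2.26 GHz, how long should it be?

Z_qwt ≈ 104 Ω; length ≈ 2.39 cm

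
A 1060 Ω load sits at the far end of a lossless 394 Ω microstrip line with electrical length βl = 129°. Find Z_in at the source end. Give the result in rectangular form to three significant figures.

tan(βl) = tan(129°) = -1.23
Z_in = Z_0·(Z_L + jZ_0·tanβl)/(Z_0 + jZ_L·tanβl)
     = 394·(1060 − j487)/(394 − j1310)

Z_in ≈ 222 + j252 Ω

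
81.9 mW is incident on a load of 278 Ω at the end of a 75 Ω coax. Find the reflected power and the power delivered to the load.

Γ = (278 − 75)/(278 + 75) = 0.575
|Γ|² = 0.331
P_refl = |Γ|²·P_inc = 27.1 mW, P_del = (1 − |Γ|²)·P_inc = 54.8 mW

P_reflected ≈ 27.1 mW; P_delivered ≈ 54.8 mW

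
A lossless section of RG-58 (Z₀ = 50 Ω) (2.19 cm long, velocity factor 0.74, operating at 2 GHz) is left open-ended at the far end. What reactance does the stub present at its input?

X_in ≈ -17.2 Ω (capacitive)

λ = v/f = 0.74·c / 2 GHz = 0.111 m
βl = 2π·l/λ = 2π × 0.197 = 71°
tan(βl) = 2.91
For an open-ended stub, Z_in = −jZ_0·cot(βl) = −jZ_0/tan(βl)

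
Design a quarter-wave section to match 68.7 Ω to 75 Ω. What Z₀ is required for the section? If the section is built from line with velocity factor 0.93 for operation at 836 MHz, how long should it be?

Z_qwt = √(Z_0·R_L) = √(75 × 68.7) = √5152
λ = 0.93·c/f = 0.334 m, so l = λ/4 = 0.0834 m

Z_qwt ≈ 71.8 Ω; length ≈ 8.34 cm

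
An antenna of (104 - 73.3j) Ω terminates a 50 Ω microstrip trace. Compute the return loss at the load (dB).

Γ = (54 − j73.3)/(154 − j73.3), |Γ| = 0.534
RL = −20·log₁₀|Γ| = −20·log₁₀(0.534)

RL ≈ 5.45 dB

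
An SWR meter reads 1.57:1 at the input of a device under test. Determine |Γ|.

|Γ| = (S − 1)/(S + 1) = (1.57 − 1)/(1.57 + 1) = 0.57/2.57

|Γ| ≈ 0.222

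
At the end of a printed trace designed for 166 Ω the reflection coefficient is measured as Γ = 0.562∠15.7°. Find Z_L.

Z_L ≈ 486 + j216 Ω

Z_L = Z_0·(1 + Γ)/(1 − Γ) = 166·(1.54 + j0.152)/(0.459 − j0.152)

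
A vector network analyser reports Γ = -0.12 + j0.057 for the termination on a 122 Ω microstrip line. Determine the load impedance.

Z_L ≈ 95.3 + j11.1 Ω

Z_L = Z_0·(1 + Γ)/(1 − Γ) = 122·(0.88 + j0.057)/(1.12 − j0.057)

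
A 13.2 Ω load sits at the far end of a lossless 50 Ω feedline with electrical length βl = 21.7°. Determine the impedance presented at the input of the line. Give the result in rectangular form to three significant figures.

Z_in ≈ 15.1 + j18.3 Ω

tan(βl) = tan(21.7°) = 0.398
Z_in = Z_0·(Z_L + jZ_0·tanβl)/(Z_0 + jZ_L·tanβl)
     = 50·(13.2 + j19.9)/(50 + j5.25)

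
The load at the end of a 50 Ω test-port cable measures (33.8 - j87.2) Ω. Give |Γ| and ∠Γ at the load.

Γ = (Z_L − Z_0)/(Z_L + Z_0) = (-16.2 − j87.2)/(83.8 − j87.2)
|Γ| = 88.7/121 = 0.733

Γ ≈ 0.733 ∠ -54.4°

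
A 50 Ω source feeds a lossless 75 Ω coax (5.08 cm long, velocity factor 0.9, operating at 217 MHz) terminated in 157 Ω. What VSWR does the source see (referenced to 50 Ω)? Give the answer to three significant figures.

λ = v/f = 0.9·c / 217 MHz = 1.24 m
βl = 2π·l/λ = 2π × 0.0408 = 14.7°
tan(βl) = 0.262
Z_in = Z_0·(Z_L + jZ_0·tanβl)/(Z_0 + jZ_L·tanβl) = 129 − j51.1 Ω
Γ_s = (Z_in − Z_s)/(Z_in + Z_s) = (78.9 − j51.1)/(179 − j51.1), |Γ_s| = 0.505
VSWR = (1 + |Γ_s|)/(1 − |Γ_s|)

VSWR ≈ 3.04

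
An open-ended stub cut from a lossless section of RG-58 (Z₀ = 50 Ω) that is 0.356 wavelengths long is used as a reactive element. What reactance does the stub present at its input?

X_in ≈ 39.3 Ω (inductive)

βl = 2π × 0.356 = 128°
tan(βl) = -1.27
For an open-ended stub, Z_in = −jZ_0·cot(βl) = −jZ_0/tan(βl)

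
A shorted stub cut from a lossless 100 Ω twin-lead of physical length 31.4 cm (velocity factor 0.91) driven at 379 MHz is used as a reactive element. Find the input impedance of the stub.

Z_in ≈ −j42.6 Ω

λ = v/f = 0.91·c / 379 MHz = 0.72 m
βl = 2π·l/λ = 2π × 0.436 = 157°
tan(βl) = -0.426
For a shorted stub, Z_in = jZ_0·tan(βl)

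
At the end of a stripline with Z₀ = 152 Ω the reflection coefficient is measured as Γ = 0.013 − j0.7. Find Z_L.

Z_L = Z_0·(1 + Γ)/(1 − Γ) = 152·(1.01 − j0.7)/(0.987 + j0.7)

Z_L ≈ 52.9 − j145 Ω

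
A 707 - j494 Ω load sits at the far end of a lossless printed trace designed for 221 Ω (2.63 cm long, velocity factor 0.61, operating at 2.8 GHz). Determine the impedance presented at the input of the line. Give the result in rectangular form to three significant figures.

Z_in ≈ 196 + j364 Ω

λ = v/f = 0.61·c / 2.8 GHz = 0.0654 m
βl = 2π·l/λ = 2π × 0.402 = 145°
tan(βl) = tan(145°) = -0.704
Z_in = Z_0·(Z_L + jZ_0·tanβl)/(Z_0 + jZ_L·tanβl)
     = 221·(707 − j650)/(-127 − j498)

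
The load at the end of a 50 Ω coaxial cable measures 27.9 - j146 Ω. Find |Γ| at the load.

Γ = (Z_L − Z_0)/(Z_L + Z_0) = (-22.1 − j146)/(77.9 − j146)
|Γ| = 148/165

|Γ| ≈ 0.892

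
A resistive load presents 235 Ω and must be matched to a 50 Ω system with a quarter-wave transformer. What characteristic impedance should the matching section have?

Z_qwt ≈ 108 Ω

Z_qwt = √(Z_0·R_L) = √(50 × 235) = √11750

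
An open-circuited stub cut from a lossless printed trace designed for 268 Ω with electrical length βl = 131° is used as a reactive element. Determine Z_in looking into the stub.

tan(βl) = -1.15
For an open-circuited stub, Z_in = −jZ_0·cot(βl) = −jZ_0/tan(βl)

Z_in ≈ +j233 Ω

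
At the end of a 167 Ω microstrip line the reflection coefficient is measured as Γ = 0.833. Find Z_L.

Z_L ≈ 1830 Ω

Z_L = Z_0·(1 + Γ)/(1 − Γ) = 167·(1.83)/(0.167)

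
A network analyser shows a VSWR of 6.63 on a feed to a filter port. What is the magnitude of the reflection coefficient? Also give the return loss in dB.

|Γ| = (S − 1)/(S + 1) = (6.63 − 1)/(6.63 + 1) = 5.63/7.63
RL = −20·log₁₀|Γ| = −20·log₁₀(0.738)

|Γ| ≈ 0.738; return loss ≈ 2.64 dB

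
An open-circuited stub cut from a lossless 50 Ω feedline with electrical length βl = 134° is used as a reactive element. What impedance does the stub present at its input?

tan(βl) = -1.04
For an open-circuited stub, Z_in = −jZ_0·cot(βl) = −jZ_0/tan(βl)

Z_in ≈ +j48.3 Ω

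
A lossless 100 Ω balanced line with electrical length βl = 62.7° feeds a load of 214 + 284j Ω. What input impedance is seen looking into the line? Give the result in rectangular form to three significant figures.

tan(βl) = tan(62.7°) = 1.94
Z_in = Z_0·(Z_L + jZ_0·tanβl)/(Z_0 + jZ_L·tanβl)
     = 100·(214 + j478)/(-450 + j415)

Z_in ≈ 27.2 − j81.1 Ω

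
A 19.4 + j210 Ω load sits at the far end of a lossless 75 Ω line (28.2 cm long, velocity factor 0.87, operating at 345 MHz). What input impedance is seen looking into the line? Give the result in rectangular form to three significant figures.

Z_in ≈ 2.64 + j34.4 Ω

λ = v/f = 0.87·c / 345 MHz = 0.757 m
βl = 2π·l/λ = 2π × 0.373 = 134°
tan(βl) = tan(134°) = -1.03
Z_in = Z_0·(Z_L + jZ_0·tanβl)/(Z_0 + jZ_L·tanβl)
     = 75·(19.4 + j133)/(291 − j20)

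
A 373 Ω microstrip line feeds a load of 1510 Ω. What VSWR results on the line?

VSWR ≈ 4.05

Γ = (1510 − 373)/(1510 + 373) = 0.604
VSWR = (1 + 0.604)/(1 − 0.604)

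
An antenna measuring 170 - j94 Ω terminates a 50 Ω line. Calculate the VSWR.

VSWR ≈ 4.51

Γ = (Z_L − Z_0)/(Z_L + Z_0) = (120 − j94)/(220 − j94)
|Γ| = 152/239 = 0.637
VSWR = (1 + |Γ|)/(1 − |Γ|) = 1.64/0.363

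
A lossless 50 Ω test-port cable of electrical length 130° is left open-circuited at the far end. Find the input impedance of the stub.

tan(βl) = -1.19
For an open-circuited stub, Z_in = −jZ_0·cot(βl) = −jZ_0/tan(βl)

Z_in ≈ +j42 Ω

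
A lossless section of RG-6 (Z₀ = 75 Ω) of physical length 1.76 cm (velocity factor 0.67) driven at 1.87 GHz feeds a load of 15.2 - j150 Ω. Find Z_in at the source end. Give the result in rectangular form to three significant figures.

Z_in ≈ 3.04 − j6.12 Ω

λ = v/f = 0.67·c / 1.87 GHz = 0.107 m
βl = 2π·l/λ = 2π × 0.164 = 58.9°
tan(βl) = tan(58.9°) = 1.66
Z_in = Z_0·(Z_L + jZ_0·tanβl)/(Z_0 + jZ_L·tanβl)
     = 75·(15.2 − j25.4)/(324 + j25.2)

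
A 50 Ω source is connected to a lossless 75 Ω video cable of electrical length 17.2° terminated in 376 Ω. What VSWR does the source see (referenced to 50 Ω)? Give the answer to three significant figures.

tan(βl) = 0.31
Z_in = Z_0·(Z_L + jZ_0·tanβl)/(Z_0 + jZ_L·tanβl) = 121 − j164 Ω
Γ_s = (Z_in − Z_s)/(Z_in + Z_s) = (70.9 − j164)/(171 − j164), |Γ_s| = 0.755
VSWR = (1 + |Γ_s|)/(1 − |Γ_s|)

VSWR ≈ 7.16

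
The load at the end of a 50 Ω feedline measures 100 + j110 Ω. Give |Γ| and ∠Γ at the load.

Γ ≈ 0.65 ∠ 29.3°

Γ = (Z_L − Z_0)/(Z_L + Z_0) = (50 + j110)/(150 + j110)
|Γ| = 121/186 = 0.65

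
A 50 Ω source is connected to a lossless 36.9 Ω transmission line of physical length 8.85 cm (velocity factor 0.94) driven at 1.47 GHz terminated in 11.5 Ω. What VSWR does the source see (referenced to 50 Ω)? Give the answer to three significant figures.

λ = v/f = 0.94·c / 1.47 GHz = 0.192 m
βl = 2π·l/λ = 2π × 0.461 = 166°
tan(βl) = -0.248
Z_in = Z_0·(Z_L + jZ_0·tanβl)/(Z_0 + jZ_L·tanβl) = 12.1 − j8.21 Ω
Γ_s = (Z_in − Z_s)/(Z_in + Z_s) = (-37.9 − j8.21)/(62.1 − j8.21), |Γ_s| = 0.618
VSWR = (1 + |Γ_s|)/(1 − |Γ_s|)

VSWR ≈ 4.24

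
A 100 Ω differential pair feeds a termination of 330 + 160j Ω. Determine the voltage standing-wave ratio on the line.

VSWR ≈ 4.14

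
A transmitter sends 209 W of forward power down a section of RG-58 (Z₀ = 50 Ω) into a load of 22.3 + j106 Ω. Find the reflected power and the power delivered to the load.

P_reflected ≈ 152 W; P_delivered ≈ 56.6 W

|Γ| = |(-27.7 + j106)/(72.3 + j106)| = 0.854
|Γ|² = 0.729
P_refl = |Γ|²·P_inc = 152 W, P_del = (1 − |Γ|²)·P_inc = 56.6 W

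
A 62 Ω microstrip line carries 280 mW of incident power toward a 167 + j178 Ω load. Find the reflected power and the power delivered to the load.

|Γ| = |(105 + j178)/(229 + j178)| = 0.713
|Γ|² = 0.508
P_refl = |Γ|²·P_inc = 142 mW, P_del = (1 − |Γ|²)·P_inc = 138 mW

P_reflected ≈ 142 mW; P_delivered ≈ 138 mW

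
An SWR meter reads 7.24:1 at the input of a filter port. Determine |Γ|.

|Γ| = (S − 1)/(S + 1) = (7.24 − 1)/(7.24 + 1) = 6.24/8.24

|Γ| ≈ 0.757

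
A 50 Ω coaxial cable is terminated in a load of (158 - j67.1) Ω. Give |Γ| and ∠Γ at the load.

Γ = (Z_L − Z_0)/(Z_L + Z_0) = (108 − j67.1)/(208 − j67.1)
|Γ| = 127/219 = 0.582

Γ ≈ 0.582 ∠ -14°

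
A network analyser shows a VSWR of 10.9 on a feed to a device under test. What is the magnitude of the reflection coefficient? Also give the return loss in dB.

|Γ| ≈ 0.832; return loss ≈ 1.6 dB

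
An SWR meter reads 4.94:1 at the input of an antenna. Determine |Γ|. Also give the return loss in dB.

|Γ| ≈ 0.663; return loss ≈ 3.57 dB

|Γ| = (S − 1)/(S + 1) = (4.94 − 1)/(4.94 + 1) = 3.94/5.94
RL = −20·log₁₀|Γ| = −20·log₁₀(0.663)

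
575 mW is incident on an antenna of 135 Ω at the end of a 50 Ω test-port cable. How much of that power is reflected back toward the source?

P_reflected ≈ 121 mW

Γ = (135 − 50)/(135 + 50) = 0.459
|Γ|² = 0.211
P_refl = |Γ|²·P_inc = 121 mW, P_del = (1 − |Γ|²)·P_inc = 454 mW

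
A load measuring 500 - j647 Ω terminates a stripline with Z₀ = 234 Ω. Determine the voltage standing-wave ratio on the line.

Γ = (Z_L − Z_0)/(Z_L + Z_0) = (266 − j647)/(734 − j647)
|Γ| = 700/978 = 0.715
VSWR = (1 + |Γ|)/(1 − |Γ|) = 1.71/0.285

VSWR ≈ 6.02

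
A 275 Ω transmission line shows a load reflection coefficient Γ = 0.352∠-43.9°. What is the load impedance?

Z_L = Z_0·(1 + Γ)/(1 − Γ) = 275·(1.25 − j0.244)/(0.746 + j0.244)

Z_L ≈ 391 − j218 Ω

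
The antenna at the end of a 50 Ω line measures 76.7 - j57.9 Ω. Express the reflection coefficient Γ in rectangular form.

Γ = (Z_L − Z_0)/(Z_L + Z_0) = (26.7 − j57.9)/(126.7 − j57.9)

Γ ≈ 0.347 − j0.298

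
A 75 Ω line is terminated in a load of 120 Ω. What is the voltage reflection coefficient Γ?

Γ = (Z_L − Z_0)/(Z_L + Z_0) = (120 − 75)/(120 + 75) = 45/195

Γ = 0.231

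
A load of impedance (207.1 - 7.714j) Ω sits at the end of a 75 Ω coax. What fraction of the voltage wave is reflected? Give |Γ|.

|Γ| ≈ 0.469

Γ = (Z_L − Z_0)/(Z_L + Z_0) = (132.1 − j7.714)/(282.1 − j7.714)
|Γ| = 132/282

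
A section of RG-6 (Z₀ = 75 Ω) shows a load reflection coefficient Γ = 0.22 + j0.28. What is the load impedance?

Z_L = Z_0·(1 + Γ)/(1 − Γ) = 75·(1.22 + j0.28)/(0.78 − j0.28)

Z_L ≈ 95.4 + j61.2 Ω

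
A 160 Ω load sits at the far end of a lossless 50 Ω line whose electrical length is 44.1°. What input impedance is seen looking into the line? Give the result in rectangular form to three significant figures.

Z_in ≈ 29.2 − j42.2 Ω

tan(βl) = tan(44.1°) = 0.969
Z_in = Z_0·(Z_L + jZ_0·tanβl)/(Z_0 + jZ_L·tanβl)
     = 50·(160 + j48.5)/(50 + j155)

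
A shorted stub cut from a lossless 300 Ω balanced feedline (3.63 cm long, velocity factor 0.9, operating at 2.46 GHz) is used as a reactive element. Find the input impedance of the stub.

λ = v/f = 0.9·c / 2.46 GHz = 0.11 m
βl = 2π·l/λ = 2π × 0.331 = 119°
tan(βl) = -1.8
For a shorted stub, Z_in = jZ_0·tan(βl)

Z_in ≈ −j540 Ω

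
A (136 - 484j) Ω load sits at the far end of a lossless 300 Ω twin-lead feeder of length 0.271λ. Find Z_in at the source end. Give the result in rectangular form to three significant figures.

βl = 2π × 0.271 = 97.6°
tan(βl) = tan(97.6°) = -7.53
Z_in = Z_0·(Z_L + jZ_0·tanβl)/(Z_0 + jZ_L·tanβl)
     = 300·(136 − j2740)/(-3350 − j1020)

Z_in ≈ 57.7 + j228 Ω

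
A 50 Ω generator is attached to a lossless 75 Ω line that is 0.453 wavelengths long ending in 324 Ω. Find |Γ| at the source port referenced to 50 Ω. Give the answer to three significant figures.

|Γ| ≈ 0.722

βl = 2π × 0.453 = 163°
tan(βl) = -0.304
Z_in = Z_0·(Z_L + jZ_0·tanβl)/(Z_0 + jZ_L·tanβl) = 130 + j148 Ω
Γ_s = (Z_in − Z_s)/(Z_in + Z_s) = (79.8 + j148)/(180 + j148), |Γ_s| = 0.722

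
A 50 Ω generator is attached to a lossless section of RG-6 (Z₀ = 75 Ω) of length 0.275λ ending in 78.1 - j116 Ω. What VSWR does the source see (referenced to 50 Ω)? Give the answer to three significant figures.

βl = 2π × 0.275 = 99°
tan(βl) = -6.31
Z_in = Z_0·(Z_L + jZ_0·tanβl)/(Z_0 + jZ_L·tanβl) = 26.6 + j47.3 Ω
Γ_s = (Z_in − Z_s)/(Z_in + Z_s) = (-23.4 + j47.3)/(76.6 + j47.3), |Γ_s| = 0.586
VSWR = (1 + |Γ_s|)/(1 − |Γ_s|)

VSWR ≈ 3.84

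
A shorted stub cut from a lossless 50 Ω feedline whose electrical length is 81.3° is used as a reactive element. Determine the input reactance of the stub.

tan(βl) = 6.54
For a shorted stub, Z_in = jZ_0·tan(βl)

X_in ≈ 327 Ω (inductive)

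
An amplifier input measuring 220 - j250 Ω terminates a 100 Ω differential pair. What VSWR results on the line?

Γ = (Z_L − Z_0)/(Z_L + Z_0) = (120 − j250)/(320 − j250)
|Γ| = 277/406 = 0.683
VSWR = (1 + |Γ|)/(1 − |Γ|) = 1.68/0.317

VSWR ≈ 5.31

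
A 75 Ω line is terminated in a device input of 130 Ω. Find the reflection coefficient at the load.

Γ = 0.268

Γ = (Z_L − Z_0)/(Z_L + Z_0) = (130 − 75)/(130 + 75) = 55/205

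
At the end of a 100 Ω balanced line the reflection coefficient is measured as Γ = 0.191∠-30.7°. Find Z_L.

Z_L = Z_0·(1 + Γ)/(1 − Γ) = 100·(1.16 − j0.0975)/(0.836 + j0.0975)

Z_L ≈ 136 − j27.5 Ω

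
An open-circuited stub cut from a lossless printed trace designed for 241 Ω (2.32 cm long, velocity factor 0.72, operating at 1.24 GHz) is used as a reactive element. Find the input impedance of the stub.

λ = v/f = 0.72·c / 1.24 GHz = 0.174 m
βl = 2π·l/λ = 2π × 0.133 = 47.9°
tan(βl) = 1.11
For an open-circuited stub, Z_in = −jZ_0·cot(βl) = −jZ_0/tan(βl)

Z_in ≈ −j217 Ω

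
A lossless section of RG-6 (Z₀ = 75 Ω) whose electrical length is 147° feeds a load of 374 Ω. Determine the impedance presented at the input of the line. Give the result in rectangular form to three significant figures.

tan(βl) = tan(147°) = -0.649
Z_in = Z_0·(Z_L + jZ_0·tanβl)/(Z_0 + jZ_L·tanβl)
     = 75·(374 − j48.7)/(75 − j243)

Z_in ≈ 46.3 + j101 Ω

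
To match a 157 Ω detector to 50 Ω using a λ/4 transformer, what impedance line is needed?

Z_qwt ≈ 88.6 Ω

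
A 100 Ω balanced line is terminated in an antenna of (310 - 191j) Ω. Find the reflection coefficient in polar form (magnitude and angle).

Γ ≈ 0.628 ∠ -17.3°

Γ = (Z_L − Z_0)/(Z_L + Z_0) = (210 − j191)/(410 − j191)
|Γ| = 284/452 = 0.628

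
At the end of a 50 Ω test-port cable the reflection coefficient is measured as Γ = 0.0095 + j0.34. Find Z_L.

Z_L = Z_0·(1 + Γ)/(1 − Γ) = 50·(1.01 + j0.34)/(0.991 − j0.34)

Z_L ≈ 40.3 + j31 Ω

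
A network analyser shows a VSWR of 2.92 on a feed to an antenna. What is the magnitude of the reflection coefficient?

|Γ| = (S − 1)/(S + 1) = (2.92 − 1)/(2.92 + 1) = 1.92/3.92

|Γ| ≈ 0.49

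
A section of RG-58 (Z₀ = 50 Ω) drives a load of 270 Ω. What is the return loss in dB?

Γ = (270 − 50)/(270 + 50) = 0.688
RL = −20·log₁₀|Γ| = −20·log₁₀(0.688)

RL ≈ 3.25 dB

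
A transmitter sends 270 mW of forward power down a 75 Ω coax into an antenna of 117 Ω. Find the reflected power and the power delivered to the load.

P_reflected ≈ 12.9 mW; P_delivered ≈ 257 mW

Γ = (117 − 75)/(117 + 75) = 0.219
|Γ|² = 0.0479
P_refl = |Γ|²·P_inc = 12.9 mW, P_del = (1 − |Γ|²)·P_inc = 257 mW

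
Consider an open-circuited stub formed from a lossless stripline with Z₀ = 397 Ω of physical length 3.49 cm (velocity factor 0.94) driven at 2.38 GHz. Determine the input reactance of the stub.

X_in ≈ 114 Ω (inductive)

λ = v/f = 0.94·c / 2.38 GHz = 0.118 m
βl = 2π·l/λ = 2π × 0.295 = 106°
tan(βl) = -3.48
For an open-circuited stub, Z_in = −jZ_0·cot(βl) = −jZ_0/tan(βl)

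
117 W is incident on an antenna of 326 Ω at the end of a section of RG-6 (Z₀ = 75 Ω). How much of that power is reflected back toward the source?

Γ = (326 − 75)/(326 + 75) = 0.626
|Γ|² = 0.392
P_refl = |Γ|²·P_inc = 45.8 W, P_del = (1 − |Γ|²)·P_inc = 71.2 W

P_reflected ≈ 45.8 W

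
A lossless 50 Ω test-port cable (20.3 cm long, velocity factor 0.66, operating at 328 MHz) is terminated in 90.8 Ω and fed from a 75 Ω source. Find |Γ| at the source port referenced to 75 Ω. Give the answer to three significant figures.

|Γ| ≈ 0.41

λ = v/f = 0.66·c / 328 MHz = 0.604 m
βl = 2π·l/λ = 2π × 0.336 = 121°
tan(βl) = -1.66
Z_in = Z_0·(Z_L + jZ_0·tanβl)/(Z_0 + jZ_L·tanβl) = 33.8 + j18.9 Ω
Γ_s = (Z_in − Z_s)/(Z_in + Z_s) = (-41.2 + j18.9)/(109 + j18.9), |Γ_s| = 0.41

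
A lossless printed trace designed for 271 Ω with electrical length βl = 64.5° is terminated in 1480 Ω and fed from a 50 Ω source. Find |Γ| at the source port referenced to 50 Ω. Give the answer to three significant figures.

tan(βl) = 2.1
Z_in = Z_0·(Z_L + jZ_0·tanβl)/(Z_0 + jZ_L·tanβl) = 60.5 − j124 Ω
Γ_s = (Z_in − Z_s)/(Z_in + Z_s) = (10.5 − j124)/(110 − j124), |Γ_s| = 0.749

|Γ| ≈ 0.749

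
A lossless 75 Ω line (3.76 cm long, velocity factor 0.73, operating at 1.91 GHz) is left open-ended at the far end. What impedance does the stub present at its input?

λ = v/f = 0.73·c / 1.91 GHz = 0.115 m
βl = 2π·l/λ = 2π × 0.328 = 118°
tan(βl) = -1.88
For an open-ended stub, Z_in = −jZ_0·cot(βl) = −jZ_0/tan(βl)

Z_in ≈ +j40 Ω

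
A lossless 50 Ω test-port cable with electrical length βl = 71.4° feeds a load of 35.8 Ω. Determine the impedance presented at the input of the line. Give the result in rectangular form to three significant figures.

Z_in ≈ 63.7 + j13.1 Ω

tan(βl) = tan(71.4°) = 2.97
Z_in = Z_0·(Z_L + jZ_0·tanβl)/(Z_0 + jZ_L·tanβl)
     = 50·(35.8 + j149)/(50 + j106)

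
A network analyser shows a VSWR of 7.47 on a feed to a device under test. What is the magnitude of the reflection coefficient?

|Γ| = (S − 1)/(S + 1) = (7.47 − 1)/(7.47 + 1) = 6.47/8.47

|Γ| ≈ 0.764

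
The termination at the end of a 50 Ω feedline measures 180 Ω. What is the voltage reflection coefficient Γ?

Γ = (Z_L − Z_0)/(Z_L + Z_0) = (180 − 50)/(180 + 50) = 130/230

Γ = 0.565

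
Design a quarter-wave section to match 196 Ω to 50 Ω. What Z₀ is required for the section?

Z_qwt ≈ 99 Ω

Z_qwt = √(Z_0·R_L) = √(50 × 196) = √9800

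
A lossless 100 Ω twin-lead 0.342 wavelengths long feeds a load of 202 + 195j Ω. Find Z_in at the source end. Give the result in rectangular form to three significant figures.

Z_in ≈ 26.5 + j31.1 Ω

βl = 2π × 0.342 = 123°
tan(βl) = tan(123°) = -1.53
Z_in = Z_0·(Z_L + jZ_0·tanβl)/(Z_0 + jZ_L·tanβl)
     = 100·(202 + j41.7)/(399 − j310)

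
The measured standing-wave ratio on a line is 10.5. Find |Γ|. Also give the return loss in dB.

|Γ| ≈ 0.826; return loss ≈ 1.66 dB

|Γ| = (S − 1)/(S + 1) = (10.5 − 1)/(10.5 + 1) = 9.5/11.5
RL = −20·log₁₀|Γ| = −20·log₁₀(0.826)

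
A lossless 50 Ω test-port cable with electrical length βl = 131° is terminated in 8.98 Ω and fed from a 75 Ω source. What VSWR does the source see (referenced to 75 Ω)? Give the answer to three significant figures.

tan(βl) = -1.15
Z_in = Z_0·(Z_L + jZ_0·tanβl)/(Z_0 + jZ_L·tanβl) = 20 − j53.4 Ω
Γ_s = (Z_in − Z_s)/(Z_in + Z_s) = (-55 − j53.4)/(95 − j53.4), |Γ_s| = 0.703
VSWR = (1 + |Γ_s|)/(1 − |Γ_s|)

VSWR ≈ 5.74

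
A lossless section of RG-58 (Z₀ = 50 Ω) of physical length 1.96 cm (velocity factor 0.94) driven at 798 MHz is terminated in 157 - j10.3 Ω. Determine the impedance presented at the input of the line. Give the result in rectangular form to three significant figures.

λ = v/f = 0.94·c / 798 MHz = 0.353 m
βl = 2π·l/λ = 2π × 0.0555 = 20°
tan(βl) = tan(20°) = 0.363
Z_in = Z_0·(Z_L + jZ_0·tanβl)/(Z_0 + jZ_L·tanβl)
     = 50·(157 + j7.87)/(53.7 + j57)

Z_in ≈ 72.3 − j69.5 Ω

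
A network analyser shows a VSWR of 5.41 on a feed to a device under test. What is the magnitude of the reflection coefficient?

|Γ| ≈ 0.688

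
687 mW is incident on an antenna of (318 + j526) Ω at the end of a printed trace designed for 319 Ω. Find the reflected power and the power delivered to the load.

P_reflected ≈ 279 mW; P_delivered ≈ 408 mW

|Γ| = |(-1 + j526)/(637 + j526)| = 0.637
|Γ|² = 0.405
P_refl = |Γ|²·P_inc = 279 mW, P_del = (1 − |Γ|²)·P_inc = 408 mW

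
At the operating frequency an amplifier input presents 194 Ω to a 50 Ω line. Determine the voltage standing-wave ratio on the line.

VSWR ≈ 3.88

For a purely resistive load, VSWR = R_L/Z_0 or Z_0/R_L (whichever > 1) = 194/50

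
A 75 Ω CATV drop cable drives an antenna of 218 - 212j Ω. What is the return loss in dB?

RL ≈ 3.01 dB

Γ = (143 − j212)/(293 − j212), |Γ| = 0.707
RL = −20·log₁₀|Γ| = −20·log₁₀(0.707)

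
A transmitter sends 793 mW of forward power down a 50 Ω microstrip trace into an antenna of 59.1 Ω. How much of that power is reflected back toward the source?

P_reflected ≈ 5.52 mW

Γ = (59.1 − 50)/(59.1 + 50) = 0.0834
|Γ|² = 0.00696
P_refl = |Γ|²·P_inc = 5.52 mW, P_del = (1 − |Γ|²)·P_inc = 787 mW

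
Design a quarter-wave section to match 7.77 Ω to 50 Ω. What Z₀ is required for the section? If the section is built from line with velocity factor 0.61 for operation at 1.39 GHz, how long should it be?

Z_qwt ≈ 19.7 Ω; length ≈ 3.29 cm

Z_qwt = √(Z_0·R_L) = √(50 × 7.77) = √388.5
λ = 0.61·c/f = 0.132 m, so l = λ/4 = 0.0329 m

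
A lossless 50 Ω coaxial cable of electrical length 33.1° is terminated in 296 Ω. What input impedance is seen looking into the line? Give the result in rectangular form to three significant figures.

Z_in ≈ 26.5 − j69.8 Ω

tan(βl) = tan(33.1°) = 0.652
Z_in = Z_0·(Z_L + jZ_0·tanβl)/(Z_0 + jZ_L·tanβl)
     = 50·(296 + j32.6)/(50 + j193)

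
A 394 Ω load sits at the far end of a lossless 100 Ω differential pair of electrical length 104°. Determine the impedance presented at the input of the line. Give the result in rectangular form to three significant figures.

Z_in ≈ 26.9 + j23.2 Ω

tan(βl) = tan(104°) = -4.01
Z_in = Z_0·(Z_L + jZ_0·tanβl)/(Z_0 + jZ_L·tanβl)
     = 100·(394 − j401)/(100 − j1580)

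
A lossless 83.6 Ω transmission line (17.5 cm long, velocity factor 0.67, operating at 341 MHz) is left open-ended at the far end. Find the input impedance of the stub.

Z_in ≈ +j25.4 Ω

λ = v/f = 0.67·c / 341 MHz = 0.589 m
βl = 2π·l/λ = 2π × 0.297 = 107°
tan(βl) = -3.3
For an open-ended stub, Z_in = −jZ_0·cot(βl) = −jZ_0/tan(βl)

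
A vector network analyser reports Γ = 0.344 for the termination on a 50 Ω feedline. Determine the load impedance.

Z_L ≈ 102 Ω

Z_L = Z_0·(1 + Γ)/(1 − Γ) = 50·(1.34)/(0.656)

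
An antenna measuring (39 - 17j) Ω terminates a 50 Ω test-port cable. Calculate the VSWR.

Γ = (Z_L − Z_0)/(Z_L + Z_0) = (-11 − j17)/(89 − j17)
|Γ| = 20.2/90.6 = 0.223
VSWR = (1 + |Γ|)/(1 − |Γ|) = 1.22/0.777

VSWR ≈ 1.58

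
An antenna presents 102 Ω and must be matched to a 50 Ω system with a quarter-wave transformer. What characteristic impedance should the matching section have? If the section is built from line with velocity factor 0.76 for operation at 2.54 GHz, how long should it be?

Z_qwt ≈ 71.4 Ω; length ≈ 2.24 cm

Z_qwt = √(Z_0·R_L) = √(50 × 102) = √5100
λ = 0.76·c/f = 0.0898 m, so l = λ/4 = 0.0224 m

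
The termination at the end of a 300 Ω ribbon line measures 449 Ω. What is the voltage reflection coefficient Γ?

Γ = (Z_L − Z_0)/(Z_L + Z_0) = (449 − 300)/(449 + 300) = 149/749

Γ = 0.199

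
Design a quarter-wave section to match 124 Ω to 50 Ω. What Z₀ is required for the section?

Z_qwt ≈ 78.7 Ω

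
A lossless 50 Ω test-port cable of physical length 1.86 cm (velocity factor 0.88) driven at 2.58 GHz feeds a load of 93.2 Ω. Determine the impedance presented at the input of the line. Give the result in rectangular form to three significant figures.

λ = v/f = 0.88·c / 2.58 GHz = 0.102 m
βl = 2π·l/λ = 2π × 0.182 = 65.4°
tan(βl) = tan(65.4°) = 2.19
Z_in = Z_0·(Z_L + jZ_0·tanβl)/(Z_0 + jZ_L·tanβl)
     = 50·(93.2 + j109)/(50 + j204)

Z_in ≈ 30.6 − j15.4 Ω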